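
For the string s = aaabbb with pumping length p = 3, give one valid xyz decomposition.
x = '', y = 'a', z = 'aabbb'

For s = aaabbb and p = 3, one valid decomposition is:
- x = '' (length 0)
- y = 'a' (length 1)
- z = 'aabbb' (length 5)

Verification:
- xyz = '' + 'a' + 'aabbb' = aaabbb ✓
- |xy| = 1 ≤ 3 ✓
- |y| = 1 > 0 ✓

All pumping lemma constraints are satisfied.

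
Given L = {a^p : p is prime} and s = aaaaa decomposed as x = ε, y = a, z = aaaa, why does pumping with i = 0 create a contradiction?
xy⁰z = aaaa ∉ L

Pumping with i = 0 replaces y = a by y⁰ = ε:
- Original: s = xyz = aaaaa; aaaaa has length 5, which is prime, so it is in L
- Pumped: xy⁰z = ε · ε · aaaa = aaaa
- aaaa has length 4 = 2 × 2, which is not prime, so it is not in L

The pumping lemma would require xy⁰z ∈ L, so this decomposition yields a contradiction.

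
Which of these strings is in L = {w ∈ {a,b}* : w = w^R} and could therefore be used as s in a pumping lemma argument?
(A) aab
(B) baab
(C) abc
(B) baab

The pumping lemma is applied to a string s that lies in L, so first check membership of each option:
- (A) aab reversed is baa ≠ aab, so it is not a palindrome and is not in L ✗
- (B) baab reversed is baab, the same string, so it is a palindrome and is in L ✓
- (C) abc reversed is cba ≠ abc, so it is not a palindrome and is not in L ✗

Only (B) baab is in L, so it is the only candidate that could play the role of s.
(In a complete proof one picks s in terms of the pumping length p so that |s| ≥ p is guaranteed; a fixed string like baab illustrates the shape of such an s.)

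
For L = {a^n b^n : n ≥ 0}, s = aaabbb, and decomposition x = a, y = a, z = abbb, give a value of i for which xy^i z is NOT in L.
i = 0

xy⁰z = a · ε · abbb = aabbb; aabbb has 2 a's and 3 b's; 2 ≠ 3, so it is not in L.
(Other choices also work, e.g. i = 2, 3; only i = 1 is guaranteed to stay in L since xy¹z = s.)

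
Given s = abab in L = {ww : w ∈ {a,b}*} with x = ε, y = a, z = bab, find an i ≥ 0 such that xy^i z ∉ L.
i = 3

xy³z = ε · aaa · bab = aaabab; aaabab has length 6; its halves are aaa and bab, which differ, so it is not in L.
(Other choices also work, e.g. i = 0, 2; only i = 1 is guaranteed to stay in L since xy¹z = s.)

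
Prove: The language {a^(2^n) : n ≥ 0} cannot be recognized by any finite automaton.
Assume for contradiction that L is regular, and let p ≥ 1 be the pumping length given by the pumping lemma.
Choose s = a^(2^p). Then s ∈ L and |s| = 2^p ≥ p.
By the pumping lemma, s = xyz for some x, y, z with |xy| ≤ p, |y| ≥ 1, and xy^i z ∈ L for every i ≥ 0.
Here y = a^k for some k with 1 ≤ k ≤ |xy| ≤ p, and p < 2^p.

Take i = 2: |xy²z| = 2^p + k.
Now 2^p < 2^p + k ≤ 2^p + p < 2^p + 2^p = 2^(p+1).
So |xy²z| lies strictly between the consecutive powers of two 2^p and 2^(p+1), hence is not a power of 2, and xy²z ∉ L.

This contradicts the pumping lemma, which requires xy^i z ∈ L for all i ≥ 0.
Hence L = {a^(2^n) : n ≥ 0} is not regular. ∎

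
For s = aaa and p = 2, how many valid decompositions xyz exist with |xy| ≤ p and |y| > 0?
3

For s = 'aaa' with pumping length p = 2:

Constraints: |xy| ≤ 2, |y| > 0

Valid decompositions (|xy| ≤ p, |y| ≥ 1):
  • x='', y='a', z='aa'
  • x='a', y='a', z='a'
  • x='', y='aa', z='a'

Total count: 3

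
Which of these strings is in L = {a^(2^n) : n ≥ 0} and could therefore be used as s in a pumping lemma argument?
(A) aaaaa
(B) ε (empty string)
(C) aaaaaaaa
(C) aaaaaaaa

The pumping lemma is applied to a string s that lies in L, so first check membership of each option:
- (A) aaaaa has length 5, strictly between 2^2 = 4 and 2^3 = 8, so it is not in L ✗
- (B) ε has length 0, which is not a power of 2, so it is not in L ✗
- (C) aaaaaaaa has length 8 = 2^3, so it is in L ✓

Only (C) aaaaaaaa is in L, so it is the only candidate that could play the role of s.
(In a complete proof one picks s in terms of the pumping length p so that |s| ≥ p is guaranteed; a fixed string like aaaaaaaa illustrates the shape of such an s.)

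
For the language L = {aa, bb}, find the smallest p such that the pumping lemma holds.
p = 3

For a finite language L, the pumping lemma holds vacuously if p > max|s| for s ∈ L.

The longest string in L = {aa, bb} has length 2.
If p = 3, then no string s ∈ L has |s| ≥ p, so the condition is vacuously true.

The minimum pumping length is p = 3.

Why no smaller p works: for any p ≤ 2, the longest string s ∈ L has |s| = 2 ≥ p, so it would
have to be pumpable; but pumping up (i = 2, 3, ...) produces ever longer strings, which cannot all lie in the
finite language L. So the pumping property fails for every p ≤ 2.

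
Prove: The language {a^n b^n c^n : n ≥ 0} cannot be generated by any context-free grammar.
Assume for contradiction that L is context-free, and let p ≥ 1 be the pumping length given by the pumping lemma for CFLs.
Choose s = a^p b^p c^p. Then s ∈ L and |s| = 3p ≥ p.
By the CFL pumping lemma, s = uvxyz for some u, v, x, y, z with |vxy| ≤ p, |vy| ≥ 1, and uv^i xy^i z ∈ L for every i ≥ 0.

Because |vxy| ≤ p, the window vxy cannot contain both an a and a c: any substring of s containing both must include the entire block b^p plus at least one a and one c, so it has length ≥ p + 2 > p.
Hence at least one of the letters a, c does not occur in vy at all.

Take i = 0: the string uxz is obtained from s by deleting |vy| ≥ 1 symbols, so |uxz| = 3p − |vy| < 3p.
But the letter (a or c) that does not occur in vy still occurs exactly p times in uxz. Every string of L with exactly p copies of some letter is a^p b^p c^p, of length 3p. Since |uxz| < 3p, uxz ∉ L.

This contradicts the CFL pumping lemma, which requires uv^i xy^i z ∈ L for all i ≥ 0.
Hence L = {a^n b^n c^n : n ≥ 0} is not context-free. ∎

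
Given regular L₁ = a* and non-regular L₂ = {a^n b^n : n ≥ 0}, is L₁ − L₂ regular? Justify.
Yes — L₁ − L₂ is regular.

The only string of a* that lies in {a^n b^n} is ε, so L₁ − L₂ = a* − {ε} = a⁺ = aa*, which is regular.

Note that the bare facts "L₁ regular, L₂ non-regular" do not settle the question by themselves: the closure of regular languages under ∪, ∩, complement and difference applies only when BOTH operands are regular. With a non-regular operand the result can come out regular or non-regular depending on the specific languages, so one has to work out L₁ − L₂ for this particular pair, as above.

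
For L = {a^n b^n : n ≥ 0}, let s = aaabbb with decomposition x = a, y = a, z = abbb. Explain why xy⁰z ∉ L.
xy⁰z = aabbb ∉ L

Pumping with i = 0 replaces y = a by y⁰ = ε:
- Original: s = xyz = aaabbb; aaabbb = a^3 b^3 has equal counts (3 = 3), so it is in L
- Pumped: xy⁰z = a · ε · abbb = aabbb
- aabbb has 2 a's and 3 b's; 2 ≠ 3, so it is not in L

The pumping lemma would require xy⁰z ∈ L, so this decomposition yields a contradiction.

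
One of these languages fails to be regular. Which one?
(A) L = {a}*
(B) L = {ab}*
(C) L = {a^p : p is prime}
(C) {a^p : p is prime}

(C) L = {a^p : p is prime} is NOT regular.

The pumping lemma can be used to prove this:
After pumping, the length becomes composite

The other languages are regular because they can be recognized by finite automata.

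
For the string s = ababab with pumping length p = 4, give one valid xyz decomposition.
x = 'ab', y = 'ab', z = 'ab'

For s = ababab and p = 4, one valid decomposition is:
- x = 'ab' (length 2)
- y = 'ab' (length 2)
- z = 'ab' (length 2)

Verification:
- xyz = 'ab' + 'ab' + 'ab' = ababab ✓
- |xy| = 4 ≤ 4 ✓
- |y| = 2 > 0 ✓

All pumping lemma constraints are satisfied.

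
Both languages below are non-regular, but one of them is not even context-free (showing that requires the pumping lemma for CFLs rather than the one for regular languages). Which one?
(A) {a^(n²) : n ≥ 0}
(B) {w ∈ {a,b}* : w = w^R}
(A) {a^(n²) : n ≥ 0}

(A) {a^(n²) : n ≥ 0} requires the CFL pumping lemma.

- {w ∈ {a,b}* : w = w^R} is context-free (but not regular)
  • Can be shown non-regular with the regular pumping lemma
  • After pumping, the string is no longer symmetric

- {a^(n²) : n ≥ 0} is NOT context-free
  • Requires the CFL pumping lemma to prove
  • Gaps between squares grow unboundedly

The CFL pumping lemma is "stronger" in that it can prove non-membership
in the larger class of context-free languages.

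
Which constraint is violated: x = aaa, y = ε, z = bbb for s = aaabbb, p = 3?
Violated: |y| > 0

The decomposition x = aaa, y = ε, z = bbb for s = aaabbb with p = 3
violates the constraint: |y| > 0

|y| = 0, but the pumping lemma requires |y| > 0 (y must be non-empty).

Pumping lemma constraints:
1. xyz = s (decomposition is valid)
2. |xy| ≤ p
3. |y| > 0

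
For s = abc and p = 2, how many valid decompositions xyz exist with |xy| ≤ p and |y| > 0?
3

For s = 'abc' with pumping length p = 2:

Constraints: |xy| ≤ 2, |y| > 0

Valid decompositions (|xy| ≤ p, |y| ≥ 1):
  • x='', y='a', z='bc'
  • x='a', y='b', z='c'
  • x='', y='ab', z='c'

Total count: 3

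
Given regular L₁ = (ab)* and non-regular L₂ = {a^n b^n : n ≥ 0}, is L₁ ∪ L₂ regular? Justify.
No — L₁ ∪ L₂ is not regular.

Let U = (ab)* ∪ {a^n b^n}. If U were regular, then U ∩ aa*bb* would be regular (closure under intersection with a regular language). But (ab)* ∩ aa*bb* = {ab} and {a^n b^n} ∩ aa*bb* = {a^n b^n : n ≥ 1}, so U ∩ aa*bb* = {a^n b^n : n ≥ 1}, which is not regular. Hence U is not regular.

Note that the bare facts "L₁ regular, L₂ non-regular" do not settle the question by themselves: the closure of regular languages under ∪, ∩, complement and difference applies only when BOTH operands are regular. With a non-regular operand the result can come out regular or non-regular depending on the specific languages, so one has to work out L₁ ∪ L₂ for this particular pair, as above.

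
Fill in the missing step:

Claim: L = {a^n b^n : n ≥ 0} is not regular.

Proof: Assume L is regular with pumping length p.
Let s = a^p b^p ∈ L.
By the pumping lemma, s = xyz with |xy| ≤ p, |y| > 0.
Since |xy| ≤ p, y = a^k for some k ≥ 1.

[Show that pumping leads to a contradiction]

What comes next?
Consider xy²z = a^(p+k) b^p.

Since k ≥ 1, we have p + k > p.
So xy²z has more a's than b's: (p+k) a's vs p b's.
This means xy²z ∉ L because a^n b^n requires equal counts.

This contradicts the pumping lemma which states xy²z ∈ L.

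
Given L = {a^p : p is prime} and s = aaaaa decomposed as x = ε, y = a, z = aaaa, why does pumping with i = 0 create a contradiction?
xy⁰z = aaaa ∉ L

Pumping with i = 0 replaces y = a by y⁰ = ε:
- Original: s = xyz = aaaaa; aaaaa has length 5, which is prime, so it is in L
- Pumped: xy⁰z = ε · ε · aaaa = aaaa
- aaaa has length 4 = 2 × 2, which is not prime, so it is not in L

The pumping lemma would require xy⁰z ∈ L, so this decomposition yields a contradiction.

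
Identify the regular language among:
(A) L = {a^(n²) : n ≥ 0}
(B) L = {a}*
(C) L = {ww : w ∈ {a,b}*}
(B) {a}*

(B) L = {a}* is regular.

This can be recognized by a finite automaton (DFA/NFA).
Regular expressions like {a}* define regular languages.

The other choices are not regular:
- {ww : w ∈ {a,b}*}: After pumping, the two halves no longer match
- {a^(n²) : n ≥ 0}: After pumping, length is no longer a perfect square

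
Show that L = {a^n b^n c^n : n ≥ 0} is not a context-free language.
Assume for contradiction that L is context-free, and let p ≥ 1 be the pumping length given by the pumping lemma for CFLs.
Choose s = a^p b^p c^p. Then s ∈ L and |s| = 3p ≥ p.
By the CFL pumping lemma, s = uvxyz for some u, v, x, y, z with |vxy| ≤ p, |vy| ≥ 1, and uv^i xy^i z ∈ L for every i ≥ 0.

Because |vxy| ≤ p, the window vxy cannot contain both an a and a c: any substring of s containing both must include the entire block b^p plus at least one a and one c, so it has length ≥ p + 2 > p.
Hence at least one of the letters a, c does not occur in vy at all.

Take i = 0: the string uxz is obtained from s by deleting |vy| ≥ 1 symbols, so |uxz| = 3p − |vy| < 3p.
But the letter (a or c) that does not occur in vy still occurs exactly p times in uxz. Every string of L with exactly p copies of some letter is a^p b^p c^p, of length 3p. Since |uxz| < 3p, uxz ∉ L.

This contradicts the CFL pumping lemma, which requires uv^i xy^i z ∈ L for all i ≥ 0.
Hence L = {a^n b^n c^n : n ≥ 0} is not context-free. ∎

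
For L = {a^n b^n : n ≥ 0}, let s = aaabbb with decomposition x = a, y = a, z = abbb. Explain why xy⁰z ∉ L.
xy⁰z = aabbb ∉ L

Pumping with i = 0 replaces y = a by y⁰ = ε:
- Original: s = xyz = aaabbb; aaabbb = a^3 b^3 has equal counts (3 = 3), so it is in L
- Pumped: xy⁰z = a · ε · abbb = aabbb
- aabbb has 2 a's and 3 b's; 2 ≠ 3, so it is not in L

The pumping lemma would require xy⁰z ∈ L, so this decomposition yields a contradiction.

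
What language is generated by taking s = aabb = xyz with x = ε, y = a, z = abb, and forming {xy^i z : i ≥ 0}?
{xy^i z : i ≥ 0} = {a^(i+1) b^2 : i ≥ 0} = {abb, aabb, aaabb, ...}

With x = ε, y = a, z = abb: Starting with aabb and pumping the first 'a' (z = abb keeps the second 'a'), we get strings with i+1 a's followed by 2 b's for i = 0, 1, 2, ...; note bb is not produced because z always contributes one a.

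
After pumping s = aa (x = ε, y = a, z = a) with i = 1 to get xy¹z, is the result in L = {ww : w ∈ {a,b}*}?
Yes

xy¹z = ε · a · a = aa.
aa splits into halves a · a, which are equal, so it is in L (w = a).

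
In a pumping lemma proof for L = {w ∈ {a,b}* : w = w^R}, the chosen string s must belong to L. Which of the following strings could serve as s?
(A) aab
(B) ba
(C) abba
(C) abba

The pumping lemma is applied to a string s that lies in L, so first check membership of each option:
- (A) aab reversed is baa ≠ aab, so it is not a palindrome and is not in L ✗
- (B) ba reversed is ab ≠ ba, so it is not a palindrome and is not in L ✗
- (C) abba reversed is abba, the same string, so it is a palindrome and is in L ✓

Only (C) abba is in L, so it is the only candidate that could play the role of s.
(In a complete proof one picks s in terms of the pumping length p so that |s| ≥ p is guaranteed; a fixed string like abba illustrates the shape of such an s.)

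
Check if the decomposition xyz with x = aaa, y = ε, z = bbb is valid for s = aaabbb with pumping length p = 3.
Violated: |y| > 0

The decomposition x = aaa, y = ε, z = bbb for s = aaabbb with p = 3
violates the constraint: |y| > 0

|y| = 0, but the pumping lemma requires |y| > 0 (y must be non-empty).

Pumping lemma constraints:
1. xyz = s (decomposition is valid)
2. |xy| ≤ p
3. |y| > 0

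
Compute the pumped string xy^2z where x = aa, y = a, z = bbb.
aaaabbb

Given x = 'aa', y = 'a', z = 'bbb' and i = 2:

xy^2z = x + y·y·...·y (2 times) + z
       = 'aa' + 'a'^2 + 'bbb'
       = 'aa' + 'aa' + 'bbb'
       = 'aaaabbb'

The pumped string is 'aaaabbb' with length 7.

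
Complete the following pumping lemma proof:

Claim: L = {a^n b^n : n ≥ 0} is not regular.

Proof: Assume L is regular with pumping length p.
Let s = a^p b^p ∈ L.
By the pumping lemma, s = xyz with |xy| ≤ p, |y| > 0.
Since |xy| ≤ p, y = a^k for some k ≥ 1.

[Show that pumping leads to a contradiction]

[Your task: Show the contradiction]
Consider xy²z = a^(p+k) b^p.

Since k ≥ 1, we have p + k > p.
So xy²z has more a's than b's: (p+k) a's vs p b's.
This means xy²z ∉ L because a^n b^n requires equal counts.

This contradicts the pumping lemma which states xy²z ∈ L.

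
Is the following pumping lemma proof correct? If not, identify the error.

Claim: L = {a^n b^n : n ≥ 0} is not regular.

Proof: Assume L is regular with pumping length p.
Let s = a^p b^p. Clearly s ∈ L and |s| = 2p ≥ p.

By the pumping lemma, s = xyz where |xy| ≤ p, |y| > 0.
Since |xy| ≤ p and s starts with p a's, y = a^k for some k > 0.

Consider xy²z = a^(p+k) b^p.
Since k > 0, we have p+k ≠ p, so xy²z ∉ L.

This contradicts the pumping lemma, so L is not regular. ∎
The proof is correct.

This proof is valid because:
1. The string s = a^p b^p is correctly in L
2. The decomposition analysis is correct: y must consist only of a's
3. The contradiction is valid: pumping increases a's but not b's
4. The conclusion follows logically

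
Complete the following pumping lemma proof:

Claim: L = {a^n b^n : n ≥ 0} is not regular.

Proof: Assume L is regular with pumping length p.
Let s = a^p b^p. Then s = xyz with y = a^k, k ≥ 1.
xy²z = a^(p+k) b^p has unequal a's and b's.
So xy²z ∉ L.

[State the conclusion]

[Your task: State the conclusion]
This contradicts the pumping lemma for regular languages,
which guarantees xy^i z ∈ L for all i ≥ 0.

Since our assumption that L is regular leads to a contradiction,
we conclude that L = {a^n b^n : n ≥ 0} is NOT regular. ∎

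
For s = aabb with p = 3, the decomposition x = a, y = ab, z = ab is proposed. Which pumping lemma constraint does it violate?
Violated: xyz = s

The decomposition x = a, y = ab, z = ab for s = aabb with p = 3
violates the constraint: xyz = s

xyz = 'a' + 'ab' + 'ab' = 'aabab' ≠ 'aabb' = s. The decomposition doesn't reconstruct s.

Pumping lemma constraints:
1. xyz = s (decomposition is valid)
2. |xy| ≤ p
3. |y| > 0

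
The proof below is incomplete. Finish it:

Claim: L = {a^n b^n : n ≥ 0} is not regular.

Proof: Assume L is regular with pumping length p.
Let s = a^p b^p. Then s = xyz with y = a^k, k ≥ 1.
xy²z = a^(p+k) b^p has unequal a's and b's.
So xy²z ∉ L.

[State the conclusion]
This contradicts the pumping lemma for regular languages,
which guarantees xy^i z ∈ L for all i ≥ 0.

Since our assumption that L is regular leads to a contradiction,
we conclude that L = {a^n b^n : n ≥ 0} is NOT regular. ∎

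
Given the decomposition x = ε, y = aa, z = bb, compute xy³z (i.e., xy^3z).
aaaaaabb

Given x = '', y = 'aa', z = 'bb' and i = 3:

xy^3z = x + y·y·...·y (3 times) + z
       = '' + 'aa'^3 + 'bb'
       = '' + 'aaaaaa' + 'bb'
       = 'aaaaaabb'

The pumped string is 'aaaaaabb' with length 8.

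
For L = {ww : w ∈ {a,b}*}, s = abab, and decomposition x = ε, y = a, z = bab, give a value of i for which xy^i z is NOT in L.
i = 0

xy⁰z = ε · ε · bab = bab; bab has odd length 3, so it cannot be written as ww and is not in L.
(Other choices also work, e.g. i = 2, 3; only i = 1 is guaranteed to stay in L since xy¹z = s.)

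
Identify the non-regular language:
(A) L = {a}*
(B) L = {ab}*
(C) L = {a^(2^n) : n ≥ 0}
(C) {a^(2^n) : n ≥ 0}

(C) L = {a^(2^n) : n ≥ 0} is NOT regular.

The pumping lemma can be used to prove this:
After pumping, length is no longer a power of 2

The other languages are regular because they can be recognized by finite automata.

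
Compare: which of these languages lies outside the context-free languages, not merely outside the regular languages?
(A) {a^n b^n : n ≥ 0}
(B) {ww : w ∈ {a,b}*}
(B) {ww : w ∈ {a,b}*}

(B) {ww : w ∈ {a,b}*} requires the CFL pumping lemma.

- {a^n b^n : n ≥ 0} is context-free (but not regular)
  • Can be shown non-regular with the regular pumping lemma
  • After pumping, the number of a's and b's become unequal

- {ww : w ∈ {a,b}*} is NOT context-free
  • Requires the CFL pumping lemma to prove
  • Even a PDA cannot compare two arbitrary halves symbol by symbol; CFL pumping on a^p b^p a^p b^p fails

The CFL pumping lemma is "stronger" in that it can prove non-membership
in the larger class of context-free languages.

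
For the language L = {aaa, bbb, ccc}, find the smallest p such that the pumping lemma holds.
p = 4

For a finite language L, the pumping lemma holds vacuously if p > max|s| for s ∈ L.

The longest string in L = {aaa, bbb, ccc} has length 3.
If p = 4, then no string s ∈ L has |s| ≥ p, so the condition is vacuously true.

The minimum pumping length is p = 4.

Why no smaller p works: for any p ≤ 3, the longest string s ∈ L has |s| = 3 ≥ p, so it would
have to be pumpable; but pumping up (i = 2, 3, ...) produces ever longer strings, which cannot all lie in the
finite language L. So the pumping property fails for every p ≤ 3.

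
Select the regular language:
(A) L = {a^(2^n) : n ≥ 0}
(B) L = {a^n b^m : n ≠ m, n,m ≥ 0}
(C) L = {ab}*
(C) {ab}*

(C) L = {ab}* is regular.

This can be recognized by a finite automaton (DFA/NFA).
Regular expressions like {ab}* define regular languages.

The other choices are not regular:
- {a^n b^m : n ≠ m, n,m ≥ 0}: After pumping a's, we can make n = m
- {a^(2^n) : n ≥ 0}: After pumping, length is no longer a power of 2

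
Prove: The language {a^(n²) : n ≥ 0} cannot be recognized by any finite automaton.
Assume for contradiction that L is regular, and let p ≥ 1 be the pumping length given by the pumping lemma.
Choose s = a^(p²). Then s ∈ L and |s| = p² ≥ p.
By the pumping lemma, s = xyz for some x, y, z with |xy| ≤ p, |y| ≥ 1, and xy^i z ∈ L for every i ≥ 0.
Here y = a^k for some k with 1 ≤ k ≤ |xy| ≤ p.

Take i = 2: |xy²z| = p² + k.
Now p² < p² + k ≤ p² + p < p² + 2p + 1 = (p + 1)².
So |xy²z| lies strictly between the consecutive squares p² and (p + 1)², hence is not a perfect square, and xy²z ∉ L.

This contradicts the pumping lemma, which requires xy^i z ∈ L for all i ≥ 0.
Hence L = {a^(n²) : n ≥ 0} is not regular. ∎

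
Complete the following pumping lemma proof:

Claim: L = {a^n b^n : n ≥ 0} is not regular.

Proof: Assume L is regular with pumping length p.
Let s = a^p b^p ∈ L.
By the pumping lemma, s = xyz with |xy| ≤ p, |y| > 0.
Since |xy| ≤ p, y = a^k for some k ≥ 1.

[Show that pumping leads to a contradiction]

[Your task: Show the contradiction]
Consider xy²z = a^(p+k) b^p.

Since k ≥ 1, we have p + k > p.
So xy²z has more a's than b's: (p+k) a's vs p b's.
This means xy²z ∉ L because a^n b^n requires equal counts.

This contradicts the pumping lemma which states xy²z ∈ L.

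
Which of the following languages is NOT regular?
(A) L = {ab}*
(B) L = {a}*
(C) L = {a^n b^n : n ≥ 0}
(C) {a^n b^n : n ≥ 0}

(C) L = {a^n b^n : n ≥ 0} is NOT regular.

The pumping lemma can be used to prove this:
After pumping, the number of a's and b's become unequal

The other languages are regular because they can be recognized by finite automata.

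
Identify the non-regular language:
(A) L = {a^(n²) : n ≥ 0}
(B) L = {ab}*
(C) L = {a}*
(A) {a^(n²) : n ≥ 0}

(A) L = {a^(n²) : n ≥ 0} is NOT regular.

The pumping lemma can be used to prove this:
After pumping, length is no longer a perfect square

The other languages are regular because they can be recognized by finite automata.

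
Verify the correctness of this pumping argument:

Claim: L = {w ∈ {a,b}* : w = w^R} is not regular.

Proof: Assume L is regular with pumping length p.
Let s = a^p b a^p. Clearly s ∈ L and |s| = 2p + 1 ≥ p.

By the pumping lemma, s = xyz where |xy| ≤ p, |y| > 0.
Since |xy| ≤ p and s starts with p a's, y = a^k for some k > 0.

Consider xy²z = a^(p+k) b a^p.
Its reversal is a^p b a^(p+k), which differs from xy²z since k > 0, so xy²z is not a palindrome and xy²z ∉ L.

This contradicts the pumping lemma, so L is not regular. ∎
The proof is correct.

This proof is valid because:
1. s = a^p b a^p is in L and is chosen in terms of p, so |s| ≥ p holds for every p
2. The decomposition analysis is correct: |xy| ≤ p forces y to lie inside the leading a's
3. The contradiction is valid: a^(p+k) b a^p has more a's before the b than after it, so it is not a palindrome
4. The conclusion follows logically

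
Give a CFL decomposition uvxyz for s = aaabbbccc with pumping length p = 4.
u='aa', v='a', x='bb', y='b', z='ccc'

For s = aaabbbccc with pumping length p = 4:

One valid decomposition:
- u = 'aa'
- v = 'a'
- x = 'bb'
- y = 'b'
- z = 'ccc'

Verification:
- uvxyz = 'aa' + 'a' + 'bb' + 'b' + 'ccc' = aaabbbccc ✓
- |vxy| = |'abbb'| = 4 ≤ 4 ✓
- |vy| = |'ab'| = 2 > 0 ✓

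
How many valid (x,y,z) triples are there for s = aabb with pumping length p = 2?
3

For s = 'aabb' with pumping length p = 2:

Constraints: |xy| ≤ 2, |y| > 0

Valid decompositions (|xy| ≤ p, |y| ≥ 1):
  • x='', y='a', z='abb'
  • x='a', y='a', z='bb'
  • x='', y='aa', z='bb'

Total count: 3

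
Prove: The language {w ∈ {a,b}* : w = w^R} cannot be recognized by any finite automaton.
Assume for contradiction that L is regular, and let p ≥ 1 be the pumping length given by the pumping lemma.
Choose s = a^p b a^p. Then s ∈ L (it reads the same in both directions) and |s| = 2p + 1 ≥ p.
By the pumping lemma, s = xyz for some x, y, z with |xy| ≤ p, |y| ≥ 1, and xy^i z ∈ L for every i ≥ 0.
Since |xy| ≤ p and the first p symbols of s are all a's, y = a^k for some k with 1 ≤ k ≤ p.

Take i = 0: xy⁰z = a^(p − k) b a^p.
Its reversal is a^p b a^(p − k). These differ because the block of a's before the unique b has length p − k in one and p in the other, and p − k ≠ p since k ≥ 1. So xy⁰z is not a palindrome, i.e. xy⁰z ∉ L.

This contradicts the pumping lemma, which requires xy^i z ∈ L for all i ≥ 0.
Hence L = {w ∈ {a,b}* : w = w^R} is not regular. ∎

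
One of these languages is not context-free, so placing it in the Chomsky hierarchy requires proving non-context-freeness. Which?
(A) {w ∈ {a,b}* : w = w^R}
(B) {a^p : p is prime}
(B) {a^p : p is prime}

(B) {a^p : p is prime} requires the CFL pumping lemma.

- {w ∈ {a,b}* : w = w^R} is context-free (but not regular)
  • Can be shown non-regular with the regular pumping lemma
  • After pumping, the string is no longer symmetric

- {a^p : p is prime} is NOT context-free
  • Requires the CFL pumping lemma to prove
  • The CFL pumping lemma also fails because prime gaps are unbounded

The CFL pumping lemma is "stronger" in that it can prove non-membership
in the larger class of context-free languages.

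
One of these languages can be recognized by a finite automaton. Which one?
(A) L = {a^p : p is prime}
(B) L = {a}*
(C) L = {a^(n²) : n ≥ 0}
(B) {a}*

(B) L = {a}* is regular.

This can be recognized by a finite automaton (DFA/NFA).
Regular expressions like {a}* define regular languages.

The other choices are not regular:
- {a^p : p is prime}: After pumping, the length becomes composite
- {a^(n²) : n ≥ 0}: After pumping, length is no longer a perfect square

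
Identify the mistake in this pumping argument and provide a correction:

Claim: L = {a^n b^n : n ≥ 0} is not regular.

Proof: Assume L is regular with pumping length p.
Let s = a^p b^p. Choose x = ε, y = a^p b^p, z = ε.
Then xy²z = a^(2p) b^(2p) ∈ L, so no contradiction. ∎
Error: The decomposition violates |xy| ≤ p. With y = a^p b^p, |xy| = |y| = 2p > p. (The proof also miscomputes xy²z, which would be a^p b^p a^p b^p rather than a^(2p) b^(2p), and it wrongly treats one harmless decomposition as settling the matter — the prover does not get to choose the decomposition.)

Correction: The pumping lemma requires |xy| ≤ p, and the argument must handle every decomposition satisfying |xy| ≤ p, |y| ≥ 1. Since s starts with p a's, any such y consists only of a's, say y = a^k with k ≥ 1. Then xy²z = a^(p+k) b^p has unequal numbers of a's and b's, so xy²z ∉ L — the required contradiction.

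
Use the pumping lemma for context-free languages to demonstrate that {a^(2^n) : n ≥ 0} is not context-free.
Assume for contradiction that L is context-free, and let p ≥ 1 be the pumping length given by the pumping lemma for CFLs.
Choose s = a^(2^p). Then s ∈ L and |s| = 2^p ≥ p.
By the CFL pumping lemma, s = uvxyz for some u, v, x, y, z with |vxy| ≤ p, |vy| ≥ 1, and uv^i xy^i z ∈ L for every i ≥ 0.
All symbols are a's, so only lengths matter: let k = |vy|, with 1 ≤ k ≤ |vxy| ≤ p < 2^p.

Take i = 2: |uv²xy²z| = 2^p + k, and 2^p < 2^p + k < 2^p + 2^p = 2^(p+1).
So the length lies strictly between consecutive powers of two and is not a power of 2; uv²xy²z ∉ L.

This contradicts the CFL pumping lemma, which requires uv^i xy^i z ∈ L for all i ≥ 0.
Hence L = {a^(2^n) : n ≥ 0} is not context-free. ∎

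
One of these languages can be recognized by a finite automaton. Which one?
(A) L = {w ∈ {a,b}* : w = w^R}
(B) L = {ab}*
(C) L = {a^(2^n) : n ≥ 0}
(B) {ab}*

(B) L = {ab}* is regular.

This can be recognized by a finite automaton (DFA/NFA).
Regular expressions like {ab}* define regular languages.

The other choices are not regular:
- {w ∈ {a,b}* : w = w^R}: After pumping, the string is no longer symmetric
- {a^(2^n) : n ≥ 0}: After pumping, length is no longer a power of 2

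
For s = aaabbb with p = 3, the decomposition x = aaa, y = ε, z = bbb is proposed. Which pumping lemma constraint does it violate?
Violated: |y| > 0

The decomposition x = aaa, y = ε, z = bbb for s = aaabbb with p = 3
violates the constraint: |y| > 0

|y| = 0, but the pumping lemma requires |y| > 0 (y must be non-empty).

Pumping lemma constraints:
1. xyz = s (decomposition is valid)
2. |xy| ≤ p
3. |y| > 0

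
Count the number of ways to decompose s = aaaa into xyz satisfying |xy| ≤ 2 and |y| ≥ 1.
3

For s = 'aaaa' with pumping length p = 2:

Constraints: |xy| ≤ 2, |y| > 0

Valid decompositions (|xy| ≤ p, |y| ≥ 1):
  • x='', y='a', z='aaa'
  • x='a', y='a', z='aa'
  • x='', y='aa', z='aa'

Total count: 3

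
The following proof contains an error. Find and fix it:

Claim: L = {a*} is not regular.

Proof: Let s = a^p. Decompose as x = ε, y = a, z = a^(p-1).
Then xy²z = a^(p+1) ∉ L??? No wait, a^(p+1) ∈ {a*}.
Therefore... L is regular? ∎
Error: The proof attempts to show a*  is not regular, but a* IS regular!

Correction: a* is a regular language (recognized by a simple DFA with one accepting state and self-loop on 'a'). The pumping lemma can only prove non-regularity, not regularity. For regular languages, pumping always works.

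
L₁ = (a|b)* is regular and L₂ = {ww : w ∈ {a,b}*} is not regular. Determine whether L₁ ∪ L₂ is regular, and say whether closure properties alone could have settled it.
Yes — L₁ ∪ L₂ is regular.

{ww} ⊆ (a|b)*, so L₁ ∪ L₂ = (a|b)*, which is regular.

Note that the bare facts "L₁ regular, L₂ non-regular" do not settle the question by themselves: the closure of regular languages under ∪, ∩, complement and difference applies only when BOTH operands are regular. With a non-regular operand the result can come out regular or non-regular depending on the specific languages, so one has to work out L₁ ∪ L₂ for this particular pair, as above.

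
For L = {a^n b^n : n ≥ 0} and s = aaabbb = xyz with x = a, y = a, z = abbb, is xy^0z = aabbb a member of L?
No

xy⁰z = a · ε · abbb = aabbb.
aabbb has 2 a's and 3 b's; 2 ≠ 3, so it is not in L.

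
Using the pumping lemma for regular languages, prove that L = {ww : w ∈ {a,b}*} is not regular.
Assume for contradiction that L is regular, and let p ≥ 1 be the pumping length given by the pumping lemma.
Choose s = a^p b a^p b. Then s ∈ L (take w = a^p b) and |s| = 2p + 2 ≥ p.
By the pumping lemma, s = xyz for some x, y, z with |xy| ≤ p, |y| ≥ 1, and xy^i z ∈ L for every i ≥ 0.
Since |xy| ≤ p and the first p symbols of s are all a's, y = a^k for some k with 1 ≤ k ≤ p.

Take i = 2: t = xy²z = a^(p + k) b a^p b.
Suppose t = uu for some string u. The string t contains exactly two b's and ends in b, so u contains exactly one b and ends in b; hence u = a^j b for some j, and uu = a^j b a^j b. Comparing with t = a^(p + k) b a^p b forces j = p + k (first block) and j = p (second block), which is impossible since k ≥ 1. So t ∉ L.

This contradicts the pumping lemma, which requires xy^i z ∈ L for all i ≥ 0.
Hence L = {ww : w ∈ {a,b}*} is not regular. ∎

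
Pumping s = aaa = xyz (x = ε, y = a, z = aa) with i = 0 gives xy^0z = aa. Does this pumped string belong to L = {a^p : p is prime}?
Yes

xy⁰z = ε · ε · aa = aa.
aa has length 2, which is prime, so it is in L.
(A single pumped string landing in L is not a contradiction by itself; a non-regularity proof needs some i for which xy^i z ∉ L, for every admissible decomposition.)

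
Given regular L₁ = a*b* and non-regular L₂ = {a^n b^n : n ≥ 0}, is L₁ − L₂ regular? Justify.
No — L₁ − L₂ is not regular.

a*b* − {a^n b^n} = {a^n b^m : n ≠ m}. If this were regular, then its complement intersected with a*b*, namely {a^n b^n : n ≥ 0}, would be regular too (closure under complement and intersection) — contradiction. So L₁ − L₂ is not regular.

Note that the bare facts "L₁ regular, L₂ non-regular" do not settle the question by themselves: the closure of regular languages under ∪, ∩, complement and difference applies only when BOTH operands are regular. With a non-regular operand the result can come out regular or non-regular depending on the specific languages, so one has to work out L₁ − L₂ for this particular pair, as above.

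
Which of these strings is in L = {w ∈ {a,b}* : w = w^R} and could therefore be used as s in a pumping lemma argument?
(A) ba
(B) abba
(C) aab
(B) abba

The pumping lemma is applied to a string s that lies in L, so first check membership of each option:
- (A) ba reversed is ab ≠ ba, so it is not a palindrome and is not in L ✗
- (B) abba reversed is abba, the same string, so it is a palindrome and is in L ✓
- (C) aab reversed is baa ≠ aab, so it is not a palindrome and is not in L ✗

Only (B) abba is in L, so it is the only candidate that could play the role of s.
(In a complete proof one picks s in terms of the pumping length p so that |s| ≥ p is guaranteed; a fixed string like abba illustrates the shape of such an s.)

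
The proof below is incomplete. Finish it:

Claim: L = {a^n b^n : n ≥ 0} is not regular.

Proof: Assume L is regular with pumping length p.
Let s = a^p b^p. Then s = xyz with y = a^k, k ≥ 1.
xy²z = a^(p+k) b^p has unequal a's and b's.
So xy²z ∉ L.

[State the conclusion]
This contradicts the pumping lemma for regular languages,
which guarantees xy^i z ∈ L for all i ≥ 0.

Since our assumption that L is regular leads to a contradiction,
we conclude that L = {a^n b^n : n ≥ 0} is NOT regular. ∎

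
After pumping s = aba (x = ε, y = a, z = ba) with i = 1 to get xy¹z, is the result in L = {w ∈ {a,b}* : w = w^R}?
Yes

xy¹z = ε · a · ba = aba.
aba reversed is aba, the same string, so it is a palindrome and is in L.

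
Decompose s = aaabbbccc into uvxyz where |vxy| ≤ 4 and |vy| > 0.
u='aa', v='a', x='bb', y='b', z='ccc'

For s = aaabbbccc with pumping length p = 4:

One valid decomposition:
- u = 'aa'
- v = 'a'
- x = 'bb'
- y = 'b'
- z = 'ccc'

Verification:
- uvxyz = 'aa' + 'a' + 'bb' + 'b' + 'ccc' = aaabbbccc ✓
- |vxy| = |'abbb'| = 4 ≤ 4 ✓
- |vy| = |'ab'| = 2 > 0 ✓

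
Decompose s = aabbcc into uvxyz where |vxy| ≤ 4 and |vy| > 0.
u='a', v='a', x='bb', y='c', z='c'

For s = aabbcc with pumping length p = 4:

One valid decomposition:
- u = 'a'
- v = 'a'
- x = 'bb'
- y = 'c'
- z = 'c'

Verification:
- uvxyz = 'a' + 'a' + 'bb' + 'c' + 'c' = aabbcc ✓
- |vxy| = |'abbc'| = 4 ≤ 4 ✓
- |vy| = |'ac'| = 2 > 0 ✓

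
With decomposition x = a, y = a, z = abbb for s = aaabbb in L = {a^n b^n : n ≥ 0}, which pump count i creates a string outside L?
i = 0

xy⁰z = a · ε · abbb = aabbb; aabbb has 2 a's and 3 b's; 2 ≠ 3, so it is not in L.
(Other choices also work, e.g. i = 2, 3; only i = 1 is guaranteed to stay in L since xy¹z = s.)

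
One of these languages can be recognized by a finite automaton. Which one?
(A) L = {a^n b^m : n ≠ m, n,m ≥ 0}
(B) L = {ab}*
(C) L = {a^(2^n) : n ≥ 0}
(B) {ab}*

(B) L = {ab}* is regular.

This can be recognized by a finite automaton (DFA/NFA).
Regular expressions like {ab}* define regular languages.

The other choices are not regular:
- {a^n b^m : n ≠ m, n,m ≥ 0}: After pumping a's, we can make n = m
- {a^(2^n) : n ≥ 0}: After pumping, length is no longer a power of 2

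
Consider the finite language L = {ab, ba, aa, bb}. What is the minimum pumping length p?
p = 3

For a finite language L, the pumping lemma holds vacuously if p > max|s| for s ∈ L.

The longest string in L = {ab, ba, aa, bb} has length 2.
If p = 3, then no string s ∈ L has |s| ≥ p, so the condition is vacuously true.

The minimum pumping length is p = 3.

Why no smaller p works: for any p ≤ 2, the longest string s ∈ L has |s| = 2 ≥ p, so it would
have to be pumpable; but pumping up (i = 2, 3, ...) produces ever longer strings, which cannot all lie in the
finite language L. So the pumping property fails for every p ≤ 2.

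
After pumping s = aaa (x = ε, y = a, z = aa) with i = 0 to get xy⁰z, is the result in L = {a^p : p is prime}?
Yes

xy⁰z = ε · ε · aa = aa.
aa has length 2, which is prime, so it is in L.
(A single pumped string landing in L is not a contradiction by itself; a non-regularity proof needs some i for which xy^i z ∉ L, for every admissible decomposition.)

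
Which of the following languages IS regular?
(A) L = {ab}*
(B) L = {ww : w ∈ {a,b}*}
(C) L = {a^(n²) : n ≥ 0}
(A) {ab}*

(A) L = {ab}* is regular.

This can be recognized by a finite automaton (DFA/NFA).
Regular expressions like {ab}* define regular languages.

The other choices are not regular:
- {a^(n²) : n ≥ 0}: After pumping, length is no longer a perfect square
- {ww : w ∈ {a,b}*}: After pumping, the two halves no longer match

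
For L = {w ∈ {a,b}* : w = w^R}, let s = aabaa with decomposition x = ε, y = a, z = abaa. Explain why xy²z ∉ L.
xy²z = aaabaa ∉ L

Pumping with i = 2 replaces y = a by y² = aa:
- Original: s = xyz = aabaa; aabaa reversed is aabaa, the same string, so it is a palindrome and is in L
- Pumped: xy²z = ε · aa · abaa = aaabaa
- aaabaa reversed is aabaaa ≠ aaabaa, so it is not a palindrome and is not in L

The pumping lemma would require xy²z ∈ L, so this decomposition yields a contradiction.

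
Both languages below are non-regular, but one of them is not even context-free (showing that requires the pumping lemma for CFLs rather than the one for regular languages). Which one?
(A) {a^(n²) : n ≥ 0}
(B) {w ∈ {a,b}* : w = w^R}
(A) {a^(n²) : n ≥ 0}

(A) {a^(n²) : n ≥ 0} requires the CFL pumping lemma.

- {w ∈ {a,b}* : w = w^R} is context-free (but not regular)
  • Can be shown non-regular with the regular pumping lemma
  • After pumping, the string is no longer symmetric

- {a^(n²) : n ≥ 0} is NOT context-free
  • Requires the CFL pumping lemma to prove
  • Gaps between squares grow unboundedly

The CFL pumping lemma is "stronger" in that it can prove non-membership
in the larger class of context-free languages.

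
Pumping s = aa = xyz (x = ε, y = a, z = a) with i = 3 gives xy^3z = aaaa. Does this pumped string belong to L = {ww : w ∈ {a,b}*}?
Yes

xy³z = ε · aaa · a = aaaa.
aaaa splits into halves aa · aa, which are equal, so it is in L (w = aa).
(A single pumped string landing in L is not a contradiction by itself; a non-regularity proof needs some i for which xy^i z ∉ L, for every admissible decomposition.)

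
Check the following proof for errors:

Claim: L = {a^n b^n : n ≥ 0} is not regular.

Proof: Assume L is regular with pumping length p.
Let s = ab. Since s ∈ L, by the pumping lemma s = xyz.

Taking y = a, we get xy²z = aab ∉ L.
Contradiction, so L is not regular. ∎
The proof is INCORRECT.

Error: The string s = ab may be shorter than p.
The pumping lemma only applies to strings with |s| ≥ p, and p is not under our control.
We must choose s in terms of p, e.g. s = a^p b^p, to ensure |s| ≥ p.
(The proof also fixes one particular y; a valid argument must handle every decomposition with |xy| ≤ p and |y| ≥ 1 — for s = a^p b^p this forces y = a^k, and then xy²z = a^(p+k) b^p ∉ L.)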